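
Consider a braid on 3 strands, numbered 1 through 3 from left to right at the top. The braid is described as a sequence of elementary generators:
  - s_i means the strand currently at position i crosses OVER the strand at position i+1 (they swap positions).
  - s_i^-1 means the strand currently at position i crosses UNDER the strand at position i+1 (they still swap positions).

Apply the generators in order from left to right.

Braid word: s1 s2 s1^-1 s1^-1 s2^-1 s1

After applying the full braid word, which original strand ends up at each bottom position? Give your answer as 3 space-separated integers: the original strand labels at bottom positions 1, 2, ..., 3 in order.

Answer: 1 2 3

Derivation:
Gen 1 (s1): strand 1 crosses over strand 2. Perm now: [2 1 3]
Gen 2 (s2): strand 1 crosses over strand 3. Perm now: [2 3 1]
Gen 3 (s1^-1): strand 2 crosses under strand 3. Perm now: [3 2 1]
Gen 4 (s1^-1): strand 3 crosses under strand 2. Perm now: [2 3 1]
Gen 5 (s2^-1): strand 3 crosses under strand 1. Perm now: [2 1 3]
Gen 6 (s1): strand 2 crosses over strand 1. Perm now: [1 2 3]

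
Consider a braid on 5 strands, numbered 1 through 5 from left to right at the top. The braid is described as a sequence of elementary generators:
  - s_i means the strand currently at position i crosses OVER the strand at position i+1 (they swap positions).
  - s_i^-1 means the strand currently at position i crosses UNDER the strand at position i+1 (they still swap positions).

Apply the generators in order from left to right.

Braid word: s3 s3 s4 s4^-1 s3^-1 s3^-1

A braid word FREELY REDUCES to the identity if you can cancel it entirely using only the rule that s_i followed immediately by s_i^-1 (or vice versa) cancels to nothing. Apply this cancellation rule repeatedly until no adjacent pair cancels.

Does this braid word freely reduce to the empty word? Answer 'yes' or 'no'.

Gen 1 (s3): push. Stack: [s3]
Gen 2 (s3): push. Stack: [s3 s3]
Gen 3 (s4): push. Stack: [s3 s3 s4]
Gen 4 (s4^-1): cancels prior s4. Stack: [s3 s3]
Gen 5 (s3^-1): cancels prior s3. Stack: [s3]
Gen 6 (s3^-1): cancels prior s3. Stack: []
Reduced word: (empty)

Answer: yes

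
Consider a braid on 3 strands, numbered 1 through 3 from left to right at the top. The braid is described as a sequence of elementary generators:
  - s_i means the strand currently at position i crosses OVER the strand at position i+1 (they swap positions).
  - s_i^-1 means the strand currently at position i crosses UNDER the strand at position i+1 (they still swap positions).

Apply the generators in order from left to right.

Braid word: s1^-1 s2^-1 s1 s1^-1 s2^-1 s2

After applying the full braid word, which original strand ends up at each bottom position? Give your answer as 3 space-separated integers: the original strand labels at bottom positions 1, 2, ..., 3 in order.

Answer: 2 3 1

Derivation:
Gen 1 (s1^-1): strand 1 crosses under strand 2. Perm now: [2 1 3]
Gen 2 (s2^-1): strand 1 crosses under strand 3. Perm now: [2 3 1]
Gen 3 (s1): strand 2 crosses over strand 3. Perm now: [3 2 1]
Gen 4 (s1^-1): strand 3 crosses under strand 2. Perm now: [2 3 1]
Gen 5 (s2^-1): strand 3 crosses under strand 1. Perm now: [2 1 3]
Gen 6 (s2): strand 1 crosses over strand 3. Perm now: [2 3 1]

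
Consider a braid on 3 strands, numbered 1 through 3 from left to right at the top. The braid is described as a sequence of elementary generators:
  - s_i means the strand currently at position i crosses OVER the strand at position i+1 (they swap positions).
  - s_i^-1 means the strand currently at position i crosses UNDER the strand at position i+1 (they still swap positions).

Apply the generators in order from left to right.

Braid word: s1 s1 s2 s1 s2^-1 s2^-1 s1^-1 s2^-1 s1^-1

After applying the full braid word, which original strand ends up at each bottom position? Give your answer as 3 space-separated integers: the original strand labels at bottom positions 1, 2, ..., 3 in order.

Answer: 2 1 3

Derivation:
Gen 1 (s1): strand 1 crosses over strand 2. Perm now: [2 1 3]
Gen 2 (s1): strand 2 crosses over strand 1. Perm now: [1 2 3]
Gen 3 (s2): strand 2 crosses over strand 3. Perm now: [1 3 2]
Gen 4 (s1): strand 1 crosses over strand 3. Perm now: [3 1 2]
Gen 5 (s2^-1): strand 1 crosses under strand 2. Perm now: [3 2 1]
Gen 6 (s2^-1): strand 2 crosses under strand 1. Perm now: [3 1 2]
Gen 7 (s1^-1): strand 3 crosses under strand 1. Perm now: [1 3 2]
Gen 8 (s2^-1): strand 3 crosses under strand 2. Perm now: [1 2 3]
Gen 9 (s1^-1): strand 1 crosses under strand 2. Perm now: [2 1 3]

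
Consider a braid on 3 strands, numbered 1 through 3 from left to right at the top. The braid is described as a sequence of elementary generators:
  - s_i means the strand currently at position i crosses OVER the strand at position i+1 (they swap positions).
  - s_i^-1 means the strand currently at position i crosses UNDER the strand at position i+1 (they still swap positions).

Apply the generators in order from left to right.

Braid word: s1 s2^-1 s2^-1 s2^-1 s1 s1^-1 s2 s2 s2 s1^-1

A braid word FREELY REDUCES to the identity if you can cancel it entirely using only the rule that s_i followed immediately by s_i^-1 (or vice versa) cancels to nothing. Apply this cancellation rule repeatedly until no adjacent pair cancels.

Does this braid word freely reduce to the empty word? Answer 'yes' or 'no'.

Answer: yes

Derivation:
Gen 1 (s1): push. Stack: [s1]
Gen 2 (s2^-1): push. Stack: [s1 s2^-1]
Gen 3 (s2^-1): push. Stack: [s1 s2^-1 s2^-1]
Gen 4 (s2^-1): push. Stack: [s1 s2^-1 s2^-1 s2^-1]
Gen 5 (s1): push. Stack: [s1 s2^-1 s2^-1 s2^-1 s1]
Gen 6 (s1^-1): cancels prior s1. Stack: [s1 s2^-1 s2^-1 s2^-1]
Gen 7 (s2): cancels prior s2^-1. Stack: [s1 s2^-1 s2^-1]
Gen 8 (s2): cancels prior s2^-1. Stack: [s1 s2^-1]
Gen 9 (s2): cancels prior s2^-1. Stack: [s1]
Gen 10 (s1^-1): cancels prior s1. Stack: []
Reduced word: (empty)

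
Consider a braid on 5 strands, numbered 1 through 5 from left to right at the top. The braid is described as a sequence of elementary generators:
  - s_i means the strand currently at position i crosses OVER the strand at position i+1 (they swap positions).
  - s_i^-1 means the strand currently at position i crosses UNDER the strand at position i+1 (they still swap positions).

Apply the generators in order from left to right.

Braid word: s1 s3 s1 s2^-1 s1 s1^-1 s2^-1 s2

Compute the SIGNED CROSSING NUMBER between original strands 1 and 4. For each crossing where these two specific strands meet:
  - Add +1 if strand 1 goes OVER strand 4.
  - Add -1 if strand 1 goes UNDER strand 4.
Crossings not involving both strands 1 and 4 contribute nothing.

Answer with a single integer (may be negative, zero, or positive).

Gen 1: crossing 1x2. Both 1&4? no. Sum: 0
Gen 2: crossing 3x4. Both 1&4? no. Sum: 0
Gen 3: crossing 2x1. Both 1&4? no. Sum: 0
Gen 4: crossing 2x4. Both 1&4? no. Sum: 0
Gen 5: 1 over 4. Both 1&4? yes. Contrib: +1. Sum: 1
Gen 6: 4 under 1. Both 1&4? yes. Contrib: +1. Sum: 2
Gen 7: crossing 4x2. Both 1&4? no. Sum: 2
Gen 8: crossing 2x4. Both 1&4? no. Sum: 2

Answer: 2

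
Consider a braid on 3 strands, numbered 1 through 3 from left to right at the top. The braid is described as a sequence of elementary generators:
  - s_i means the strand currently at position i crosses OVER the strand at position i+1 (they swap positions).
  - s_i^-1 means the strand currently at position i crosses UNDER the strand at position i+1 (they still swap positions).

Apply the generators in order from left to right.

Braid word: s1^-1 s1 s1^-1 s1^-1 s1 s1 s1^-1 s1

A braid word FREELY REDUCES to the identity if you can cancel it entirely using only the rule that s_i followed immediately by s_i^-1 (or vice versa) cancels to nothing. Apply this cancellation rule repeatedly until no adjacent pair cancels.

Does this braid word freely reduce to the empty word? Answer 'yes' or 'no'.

Gen 1 (s1^-1): push. Stack: [s1^-1]
Gen 2 (s1): cancels prior s1^-1. Stack: []
Gen 3 (s1^-1): push. Stack: [s1^-1]
Gen 4 (s1^-1): push. Stack: [s1^-1 s1^-1]
Gen 5 (s1): cancels prior s1^-1. Stack: [s1^-1]
Gen 6 (s1): cancels prior s1^-1. Stack: []
Gen 7 (s1^-1): push. Stack: [s1^-1]
Gen 8 (s1): cancels prior s1^-1. Stack: []
Reduced word: (empty)

Answer: yes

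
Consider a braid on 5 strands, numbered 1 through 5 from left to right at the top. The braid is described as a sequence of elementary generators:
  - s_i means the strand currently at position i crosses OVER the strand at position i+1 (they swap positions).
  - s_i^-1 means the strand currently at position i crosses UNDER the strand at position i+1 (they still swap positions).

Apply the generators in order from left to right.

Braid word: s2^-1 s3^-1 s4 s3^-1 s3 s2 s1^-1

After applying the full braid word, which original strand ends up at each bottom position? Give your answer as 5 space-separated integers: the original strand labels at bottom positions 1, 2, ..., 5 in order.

Answer: 4 1 3 5 2

Derivation:
Gen 1 (s2^-1): strand 2 crosses under strand 3. Perm now: [1 3 2 4 5]
Gen 2 (s3^-1): strand 2 crosses under strand 4. Perm now: [1 3 4 2 5]
Gen 3 (s4): strand 2 crosses over strand 5. Perm now: [1 3 4 5 2]
Gen 4 (s3^-1): strand 4 crosses under strand 5. Perm now: [1 3 5 4 2]
Gen 5 (s3): strand 5 crosses over strand 4. Perm now: [1 3 4 5 2]
Gen 6 (s2): strand 3 crosses over strand 4. Perm now: [1 4 3 5 2]
Gen 7 (s1^-1): strand 1 crosses under strand 4. Perm now: [4 1 3 5 2]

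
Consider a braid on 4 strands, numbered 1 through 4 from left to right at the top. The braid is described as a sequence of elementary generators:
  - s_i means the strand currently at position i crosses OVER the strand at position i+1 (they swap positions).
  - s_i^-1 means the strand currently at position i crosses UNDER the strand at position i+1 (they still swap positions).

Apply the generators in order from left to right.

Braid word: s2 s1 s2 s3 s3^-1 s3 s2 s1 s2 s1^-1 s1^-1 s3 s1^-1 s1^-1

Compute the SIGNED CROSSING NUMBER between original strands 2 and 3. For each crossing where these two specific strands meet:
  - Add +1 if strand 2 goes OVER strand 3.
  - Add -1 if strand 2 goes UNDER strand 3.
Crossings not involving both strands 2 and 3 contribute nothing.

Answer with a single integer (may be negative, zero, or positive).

Answer: 0

Derivation:
Gen 1: 2 over 3. Both 2&3? yes. Contrib: +1. Sum: 1
Gen 2: crossing 1x3. Both 2&3? no. Sum: 1
Gen 3: crossing 1x2. Both 2&3? no. Sum: 1
Gen 4: crossing 1x4. Both 2&3? no. Sum: 1
Gen 5: crossing 4x1. Both 2&3? no. Sum: 1
Gen 6: crossing 1x4. Both 2&3? no. Sum: 1
Gen 7: crossing 2x4. Both 2&3? no. Sum: 1
Gen 8: crossing 3x4. Both 2&3? no. Sum: 1
Gen 9: 3 over 2. Both 2&3? yes. Contrib: -1. Sum: 0
Gen 10: crossing 4x2. Both 2&3? no. Sum: 0
Gen 11: crossing 2x4. Both 2&3? no. Sum: 0
Gen 12: crossing 3x1. Both 2&3? no. Sum: 0
Gen 13: crossing 4x2. Both 2&3? no. Sum: 0
Gen 14: crossing 2x4. Both 2&3? no. Sum: 0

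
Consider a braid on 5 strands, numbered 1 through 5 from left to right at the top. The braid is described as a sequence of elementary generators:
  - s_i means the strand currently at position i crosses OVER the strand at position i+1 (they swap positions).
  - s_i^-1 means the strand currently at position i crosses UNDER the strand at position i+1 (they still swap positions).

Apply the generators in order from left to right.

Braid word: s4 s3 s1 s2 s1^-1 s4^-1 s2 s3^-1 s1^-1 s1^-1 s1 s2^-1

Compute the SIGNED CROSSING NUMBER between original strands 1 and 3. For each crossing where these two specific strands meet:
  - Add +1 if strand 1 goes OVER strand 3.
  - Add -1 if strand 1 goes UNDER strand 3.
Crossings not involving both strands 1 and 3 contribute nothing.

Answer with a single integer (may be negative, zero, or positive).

Answer: 0

Derivation:
Gen 1: crossing 4x5. Both 1&3? no. Sum: 0
Gen 2: crossing 3x5. Both 1&3? no. Sum: 0
Gen 3: crossing 1x2. Both 1&3? no. Sum: 0
Gen 4: crossing 1x5. Both 1&3? no. Sum: 0
Gen 5: crossing 2x5. Both 1&3? no. Sum: 0
Gen 6: crossing 3x4. Both 1&3? no. Sum: 0
Gen 7: crossing 2x1. Both 1&3? no. Sum: 0
Gen 8: crossing 2x4. Both 1&3? no. Sum: 0
Gen 9: crossing 5x1. Both 1&3? no. Sum: 0
Gen 10: crossing 1x5. Both 1&3? no. Sum: 0
Gen 11: crossing 5x1. Both 1&3? no. Sum: 0
Gen 12: crossing 5x4. Both 1&3? no. Sum: 0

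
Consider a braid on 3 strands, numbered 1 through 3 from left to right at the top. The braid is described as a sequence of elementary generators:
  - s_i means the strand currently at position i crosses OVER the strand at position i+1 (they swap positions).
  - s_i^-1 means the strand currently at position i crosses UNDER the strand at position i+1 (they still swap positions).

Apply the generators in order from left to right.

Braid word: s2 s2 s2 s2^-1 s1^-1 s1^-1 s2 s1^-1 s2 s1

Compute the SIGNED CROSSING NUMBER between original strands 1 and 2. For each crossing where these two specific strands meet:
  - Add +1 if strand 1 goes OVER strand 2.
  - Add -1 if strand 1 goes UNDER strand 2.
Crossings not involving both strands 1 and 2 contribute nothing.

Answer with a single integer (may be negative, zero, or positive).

Gen 1: crossing 2x3. Both 1&2? no. Sum: 0
Gen 2: crossing 3x2. Both 1&2? no. Sum: 0
Gen 3: crossing 2x3. Both 1&2? no. Sum: 0
Gen 4: crossing 3x2. Both 1&2? no. Sum: 0
Gen 5: 1 under 2. Both 1&2? yes. Contrib: -1. Sum: -1
Gen 6: 2 under 1. Both 1&2? yes. Contrib: +1. Sum: 0
Gen 7: crossing 2x3. Both 1&2? no. Sum: 0
Gen 8: crossing 1x3. Both 1&2? no. Sum: 0
Gen 9: 1 over 2. Both 1&2? yes. Contrib: +1. Sum: 1
Gen 10: crossing 3x2. Both 1&2? no. Sum: 1

Answer: 1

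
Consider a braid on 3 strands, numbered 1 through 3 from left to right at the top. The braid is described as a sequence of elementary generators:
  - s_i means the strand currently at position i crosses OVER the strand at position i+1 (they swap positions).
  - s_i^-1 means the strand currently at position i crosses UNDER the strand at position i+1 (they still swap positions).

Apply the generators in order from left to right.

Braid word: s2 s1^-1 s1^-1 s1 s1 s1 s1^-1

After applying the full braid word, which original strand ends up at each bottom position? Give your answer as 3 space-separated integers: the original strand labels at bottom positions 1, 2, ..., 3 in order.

Answer: 1 3 2

Derivation:
Gen 1 (s2): strand 2 crosses over strand 3. Perm now: [1 3 2]
Gen 2 (s1^-1): strand 1 crosses under strand 3. Perm now: [3 1 2]
Gen 3 (s1^-1): strand 3 crosses under strand 1. Perm now: [1 3 2]
Gen 4 (s1): strand 1 crosses over strand 3. Perm now: [3 1 2]
Gen 5 (s1): strand 3 crosses over strand 1. Perm now: [1 3 2]
Gen 6 (s1): strand 1 crosses over strand 3. Perm now: [3 1 2]
Gen 7 (s1^-1): strand 3 crosses under strand 1. Perm now: [1 3 2]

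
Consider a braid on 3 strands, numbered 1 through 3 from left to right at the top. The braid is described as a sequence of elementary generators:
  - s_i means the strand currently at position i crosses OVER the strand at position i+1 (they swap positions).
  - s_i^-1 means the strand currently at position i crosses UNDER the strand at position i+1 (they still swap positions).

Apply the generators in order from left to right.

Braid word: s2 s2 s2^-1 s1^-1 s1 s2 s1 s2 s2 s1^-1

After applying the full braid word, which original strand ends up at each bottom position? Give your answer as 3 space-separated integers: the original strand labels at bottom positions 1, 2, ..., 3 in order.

Gen 1 (s2): strand 2 crosses over strand 3. Perm now: [1 3 2]
Gen 2 (s2): strand 3 crosses over strand 2. Perm now: [1 2 3]
Gen 3 (s2^-1): strand 2 crosses under strand 3. Perm now: [1 3 2]
Gen 4 (s1^-1): strand 1 crosses under strand 3. Perm now: [3 1 2]
Gen 5 (s1): strand 3 crosses over strand 1. Perm now: [1 3 2]
Gen 6 (s2): strand 3 crosses over strand 2. Perm now: [1 2 3]
Gen 7 (s1): strand 1 crosses over strand 2. Perm now: [2 1 3]
Gen 8 (s2): strand 1 crosses over strand 3. Perm now: [2 3 1]
Gen 9 (s2): strand 3 crosses over strand 1. Perm now: [2 1 3]
Gen 10 (s1^-1): strand 2 crosses under strand 1. Perm now: [1 2 3]

Answer: 1 2 3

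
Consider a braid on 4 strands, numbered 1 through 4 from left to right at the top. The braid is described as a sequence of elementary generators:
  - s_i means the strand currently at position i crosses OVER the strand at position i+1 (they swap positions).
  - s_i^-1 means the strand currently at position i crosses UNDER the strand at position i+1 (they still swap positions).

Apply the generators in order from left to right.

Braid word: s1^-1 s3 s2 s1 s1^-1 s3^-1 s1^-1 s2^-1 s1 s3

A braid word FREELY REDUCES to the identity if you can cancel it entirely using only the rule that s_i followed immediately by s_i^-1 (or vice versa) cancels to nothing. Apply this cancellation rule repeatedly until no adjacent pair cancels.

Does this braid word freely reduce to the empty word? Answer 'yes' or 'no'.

Answer: no

Derivation:
Gen 1 (s1^-1): push. Stack: [s1^-1]
Gen 2 (s3): push. Stack: [s1^-1 s3]
Gen 3 (s2): push. Stack: [s1^-1 s3 s2]
Gen 4 (s1): push. Stack: [s1^-1 s3 s2 s1]
Gen 5 (s1^-1): cancels prior s1. Stack: [s1^-1 s3 s2]
Gen 6 (s3^-1): push. Stack: [s1^-1 s3 s2 s3^-1]
Gen 7 (s1^-1): push. Stack: [s1^-1 s3 s2 s3^-1 s1^-1]
Gen 8 (s2^-1): push. Stack: [s1^-1 s3 s2 s3^-1 s1^-1 s2^-1]
Gen 9 (s1): push. Stack: [s1^-1 s3 s2 s3^-1 s1^-1 s2^-1 s1]
Gen 10 (s3): push. Stack: [s1^-1 s3 s2 s3^-1 s1^-1 s2^-1 s1 s3]
Reduced word: s1^-1 s3 s2 s3^-1 s1^-1 s2^-1 s1 s3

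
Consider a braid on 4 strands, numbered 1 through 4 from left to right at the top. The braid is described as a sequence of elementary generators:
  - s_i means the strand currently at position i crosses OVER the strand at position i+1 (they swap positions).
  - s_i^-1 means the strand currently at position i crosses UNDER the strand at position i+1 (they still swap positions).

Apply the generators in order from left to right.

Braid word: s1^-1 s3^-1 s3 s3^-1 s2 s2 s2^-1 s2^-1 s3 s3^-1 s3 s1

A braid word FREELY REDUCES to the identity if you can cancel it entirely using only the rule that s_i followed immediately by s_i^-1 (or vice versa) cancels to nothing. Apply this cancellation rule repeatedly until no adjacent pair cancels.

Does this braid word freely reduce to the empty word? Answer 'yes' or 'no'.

Gen 1 (s1^-1): push. Stack: [s1^-1]
Gen 2 (s3^-1): push. Stack: [s1^-1 s3^-1]
Gen 3 (s3): cancels prior s3^-1. Stack: [s1^-1]
Gen 4 (s3^-1): push. Stack: [s1^-1 s3^-1]
Gen 5 (s2): push. Stack: [s1^-1 s3^-1 s2]
Gen 6 (s2): push. Stack: [s1^-1 s3^-1 s2 s2]
Gen 7 (s2^-1): cancels prior s2. Stack: [s1^-1 s3^-1 s2]
Gen 8 (s2^-1): cancels prior s2. Stack: [s1^-1 s3^-1]
Gen 9 (s3): cancels prior s3^-1. Stack: [s1^-1]
Gen 10 (s3^-1): push. Stack: [s1^-1 s3^-1]
Gen 11 (s3): cancels prior s3^-1. Stack: [s1^-1]
Gen 12 (s1): cancels prior s1^-1. Stack: []
Reduced word: (empty)

Answer: yes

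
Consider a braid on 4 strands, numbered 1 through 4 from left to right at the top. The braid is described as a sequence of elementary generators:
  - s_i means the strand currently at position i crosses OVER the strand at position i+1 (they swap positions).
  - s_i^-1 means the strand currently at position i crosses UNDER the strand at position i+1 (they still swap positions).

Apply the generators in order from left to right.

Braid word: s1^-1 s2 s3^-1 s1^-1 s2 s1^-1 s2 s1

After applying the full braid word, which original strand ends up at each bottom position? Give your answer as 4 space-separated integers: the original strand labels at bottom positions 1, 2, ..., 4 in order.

Answer: 2 4 3 1

Derivation:
Gen 1 (s1^-1): strand 1 crosses under strand 2. Perm now: [2 1 3 4]
Gen 2 (s2): strand 1 crosses over strand 3. Perm now: [2 3 1 4]
Gen 3 (s3^-1): strand 1 crosses under strand 4. Perm now: [2 3 4 1]
Gen 4 (s1^-1): strand 2 crosses under strand 3. Perm now: [3 2 4 1]
Gen 5 (s2): strand 2 crosses over strand 4. Perm now: [3 4 2 1]
Gen 6 (s1^-1): strand 3 crosses under strand 4. Perm now: [4 3 2 1]
Gen 7 (s2): strand 3 crosses over strand 2. Perm now: [4 2 3 1]
Gen 8 (s1): strand 4 crosses over strand 2. Perm now: [2 4 3 1]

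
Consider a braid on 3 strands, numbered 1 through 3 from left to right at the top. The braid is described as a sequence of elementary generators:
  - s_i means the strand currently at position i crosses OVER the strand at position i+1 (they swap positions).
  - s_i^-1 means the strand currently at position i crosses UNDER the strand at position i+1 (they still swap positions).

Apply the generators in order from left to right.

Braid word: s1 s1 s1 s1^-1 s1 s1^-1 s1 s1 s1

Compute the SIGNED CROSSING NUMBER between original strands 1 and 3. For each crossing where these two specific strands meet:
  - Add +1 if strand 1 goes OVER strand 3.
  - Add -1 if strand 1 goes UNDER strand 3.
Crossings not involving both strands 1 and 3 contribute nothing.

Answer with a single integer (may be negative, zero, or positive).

Answer: 0

Derivation:
Gen 1: crossing 1x2. Both 1&3? no. Sum: 0
Gen 2: crossing 2x1. Both 1&3? no. Sum: 0
Gen 3: crossing 1x2. Both 1&3? no. Sum: 0
Gen 4: crossing 2x1. Both 1&3? no. Sum: 0
Gen 5: crossing 1x2. Both 1&3? no. Sum: 0
Gen 6: crossing 2x1. Both 1&3? no. Sum: 0
Gen 7: crossing 1x2. Both 1&3? no. Sum: 0
Gen 8: crossing 2x1. Both 1&3? no. Sum: 0
Gen 9: crossing 1x2. Both 1&3? no. Sum: 0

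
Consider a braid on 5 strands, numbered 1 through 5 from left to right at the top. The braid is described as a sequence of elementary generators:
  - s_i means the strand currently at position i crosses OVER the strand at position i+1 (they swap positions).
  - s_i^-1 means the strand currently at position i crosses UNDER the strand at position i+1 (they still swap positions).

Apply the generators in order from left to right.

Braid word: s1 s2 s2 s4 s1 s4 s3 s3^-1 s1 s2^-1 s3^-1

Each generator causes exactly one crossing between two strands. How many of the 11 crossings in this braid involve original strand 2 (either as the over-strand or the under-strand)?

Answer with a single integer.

Gen 1: crossing 1x2. Involves strand 2? yes. Count so far: 1
Gen 2: crossing 1x3. Involves strand 2? no. Count so far: 1
Gen 3: crossing 3x1. Involves strand 2? no. Count so far: 1
Gen 4: crossing 4x5. Involves strand 2? no. Count so far: 1
Gen 5: crossing 2x1. Involves strand 2? yes. Count so far: 2
Gen 6: crossing 5x4. Involves strand 2? no. Count so far: 2
Gen 7: crossing 3x4. Involves strand 2? no. Count so far: 2
Gen 8: crossing 4x3. Involves strand 2? no. Count so far: 2
Gen 9: crossing 1x2. Involves strand 2? yes. Count so far: 3
Gen 10: crossing 1x3. Involves strand 2? no. Count so far: 3
Gen 11: crossing 1x4. Involves strand 2? no. Count so far: 3

Answer: 3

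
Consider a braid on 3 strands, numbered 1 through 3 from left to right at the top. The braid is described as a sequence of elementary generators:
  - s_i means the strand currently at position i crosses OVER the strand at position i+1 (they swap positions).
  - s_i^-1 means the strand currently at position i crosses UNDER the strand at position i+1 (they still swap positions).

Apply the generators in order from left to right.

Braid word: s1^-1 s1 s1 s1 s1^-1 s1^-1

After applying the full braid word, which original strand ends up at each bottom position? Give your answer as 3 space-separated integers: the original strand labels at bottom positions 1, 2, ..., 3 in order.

Gen 1 (s1^-1): strand 1 crosses under strand 2. Perm now: [2 1 3]
Gen 2 (s1): strand 2 crosses over strand 1. Perm now: [1 2 3]
Gen 3 (s1): strand 1 crosses over strand 2. Perm now: [2 1 3]
Gen 4 (s1): strand 2 crosses over strand 1. Perm now: [1 2 3]
Gen 5 (s1^-1): strand 1 crosses under strand 2. Perm now: [2 1 3]
Gen 6 (s1^-1): strand 2 crosses under strand 1. Perm now: [1 2 3]

Answer: 1 2 3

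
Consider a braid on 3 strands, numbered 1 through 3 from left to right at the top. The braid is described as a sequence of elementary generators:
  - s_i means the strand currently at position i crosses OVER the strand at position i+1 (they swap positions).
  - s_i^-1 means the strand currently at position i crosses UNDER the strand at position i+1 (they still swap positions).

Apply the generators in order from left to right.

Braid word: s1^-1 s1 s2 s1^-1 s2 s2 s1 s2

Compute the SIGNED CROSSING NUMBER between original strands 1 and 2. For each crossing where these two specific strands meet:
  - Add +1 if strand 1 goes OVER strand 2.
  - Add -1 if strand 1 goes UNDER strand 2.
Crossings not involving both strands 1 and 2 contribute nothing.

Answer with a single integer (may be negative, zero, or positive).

Gen 1: 1 under 2. Both 1&2? yes. Contrib: -1. Sum: -1
Gen 2: 2 over 1. Both 1&2? yes. Contrib: -1. Sum: -2
Gen 3: crossing 2x3. Both 1&2? no. Sum: -2
Gen 4: crossing 1x3. Both 1&2? no. Sum: -2
Gen 5: 1 over 2. Both 1&2? yes. Contrib: +1. Sum: -1
Gen 6: 2 over 1. Both 1&2? yes. Contrib: -1. Sum: -2
Gen 7: crossing 3x1. Both 1&2? no. Sum: -2
Gen 8: crossing 3x2. Both 1&2? no. Sum: -2

Answer: -2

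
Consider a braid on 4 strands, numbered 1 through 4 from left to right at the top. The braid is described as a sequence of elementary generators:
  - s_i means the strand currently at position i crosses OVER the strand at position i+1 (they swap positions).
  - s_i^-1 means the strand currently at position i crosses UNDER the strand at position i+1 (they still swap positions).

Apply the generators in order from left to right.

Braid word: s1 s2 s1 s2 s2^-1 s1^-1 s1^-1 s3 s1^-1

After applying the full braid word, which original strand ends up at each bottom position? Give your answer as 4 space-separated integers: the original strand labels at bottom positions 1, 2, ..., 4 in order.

Gen 1 (s1): strand 1 crosses over strand 2. Perm now: [2 1 3 4]
Gen 2 (s2): strand 1 crosses over strand 3. Perm now: [2 3 1 4]
Gen 3 (s1): strand 2 crosses over strand 3. Perm now: [3 2 1 4]
Gen 4 (s2): strand 2 crosses over strand 1. Perm now: [3 1 2 4]
Gen 5 (s2^-1): strand 1 crosses under strand 2. Perm now: [3 2 1 4]
Gen 6 (s1^-1): strand 3 crosses under strand 2. Perm now: [2 3 1 4]
Gen 7 (s1^-1): strand 2 crosses under strand 3. Perm now: [3 2 1 4]
Gen 8 (s3): strand 1 crosses over strand 4. Perm now: [3 2 4 1]
Gen 9 (s1^-1): strand 3 crosses under strand 2. Perm now: [2 3 4 1]

Answer: 2 3 4 1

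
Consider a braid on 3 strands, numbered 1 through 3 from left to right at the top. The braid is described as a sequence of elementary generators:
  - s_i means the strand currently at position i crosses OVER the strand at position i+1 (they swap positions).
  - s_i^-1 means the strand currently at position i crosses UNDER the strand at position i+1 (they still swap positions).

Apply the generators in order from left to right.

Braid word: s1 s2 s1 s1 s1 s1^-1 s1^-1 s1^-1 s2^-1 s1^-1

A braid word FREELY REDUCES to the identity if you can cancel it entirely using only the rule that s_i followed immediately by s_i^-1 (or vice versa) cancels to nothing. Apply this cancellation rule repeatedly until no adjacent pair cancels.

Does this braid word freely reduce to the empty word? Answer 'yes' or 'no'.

Gen 1 (s1): push. Stack: [s1]
Gen 2 (s2): push. Stack: [s1 s2]
Gen 3 (s1): push. Stack: [s1 s2 s1]
Gen 4 (s1): push. Stack: [s1 s2 s1 s1]
Gen 5 (s1): push. Stack: [s1 s2 s1 s1 s1]
Gen 6 (s1^-1): cancels prior s1. Stack: [s1 s2 s1 s1]
Gen 7 (s1^-1): cancels prior s1. Stack: [s1 s2 s1]
Gen 8 (s1^-1): cancels prior s1. Stack: [s1 s2]
Gen 9 (s2^-1): cancels prior s2. Stack: [s1]
Gen 10 (s1^-1): cancels prior s1. Stack: []
Reduced word: (empty)

Answer: yes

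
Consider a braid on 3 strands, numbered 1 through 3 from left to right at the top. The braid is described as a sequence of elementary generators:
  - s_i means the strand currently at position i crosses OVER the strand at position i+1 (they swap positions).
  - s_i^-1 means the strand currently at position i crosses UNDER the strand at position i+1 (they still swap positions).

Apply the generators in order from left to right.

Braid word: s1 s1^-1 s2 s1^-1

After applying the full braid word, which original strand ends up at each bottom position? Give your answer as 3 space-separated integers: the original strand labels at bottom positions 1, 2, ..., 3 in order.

Answer: 3 1 2

Derivation:
Gen 1 (s1): strand 1 crosses over strand 2. Perm now: [2 1 3]
Gen 2 (s1^-1): strand 2 crosses under strand 1. Perm now: [1 2 3]
Gen 3 (s2): strand 2 crosses over strand 3. Perm now: [1 3 2]
Gen 4 (s1^-1): strand 1 crosses under strand 3. Perm now: [3 1 2]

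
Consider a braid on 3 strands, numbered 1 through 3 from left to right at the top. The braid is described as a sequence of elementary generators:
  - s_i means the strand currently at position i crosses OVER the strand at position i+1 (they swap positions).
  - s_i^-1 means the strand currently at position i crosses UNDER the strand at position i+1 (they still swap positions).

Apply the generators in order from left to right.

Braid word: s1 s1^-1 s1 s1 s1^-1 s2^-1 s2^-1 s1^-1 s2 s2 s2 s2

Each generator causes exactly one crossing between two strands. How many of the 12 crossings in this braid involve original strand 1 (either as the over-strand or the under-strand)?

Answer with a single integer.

Answer: 8

Derivation:
Gen 1: crossing 1x2. Involves strand 1? yes. Count so far: 1
Gen 2: crossing 2x1. Involves strand 1? yes. Count so far: 2
Gen 3: crossing 1x2. Involves strand 1? yes. Count so far: 3
Gen 4: crossing 2x1. Involves strand 1? yes. Count so far: 4
Gen 5: crossing 1x2. Involves strand 1? yes. Count so far: 5
Gen 6: crossing 1x3. Involves strand 1? yes. Count so far: 6
Gen 7: crossing 3x1. Involves strand 1? yes. Count so far: 7
Gen 8: crossing 2x1. Involves strand 1? yes. Count so far: 8
Gen 9: crossing 2x3. Involves strand 1? no. Count so far: 8
Gen 10: crossing 3x2. Involves strand 1? no. Count so far: 8
Gen 11: crossing 2x3. Involves strand 1? no. Count so far: 8
Gen 12: crossing 3x2. Involves strand 1? no. Count so far: 8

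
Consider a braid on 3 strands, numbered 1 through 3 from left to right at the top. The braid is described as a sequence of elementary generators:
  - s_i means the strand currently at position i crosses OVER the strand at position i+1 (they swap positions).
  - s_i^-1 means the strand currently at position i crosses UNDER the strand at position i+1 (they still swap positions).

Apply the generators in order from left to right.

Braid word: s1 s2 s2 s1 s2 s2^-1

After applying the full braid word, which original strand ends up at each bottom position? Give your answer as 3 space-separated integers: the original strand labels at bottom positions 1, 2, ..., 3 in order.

Answer: 1 2 3

Derivation:
Gen 1 (s1): strand 1 crosses over strand 2. Perm now: [2 1 3]
Gen 2 (s2): strand 1 crosses over strand 3. Perm now: [2 3 1]
Gen 3 (s2): strand 3 crosses over strand 1. Perm now: [2 1 3]
Gen 4 (s1): strand 2 crosses over strand 1. Perm now: [1 2 3]
Gen 5 (s2): strand 2 crosses over strand 3. Perm now: [1 3 2]
Gen 6 (s2^-1): strand 3 crosses under strand 2. Perm now: [1 2 3]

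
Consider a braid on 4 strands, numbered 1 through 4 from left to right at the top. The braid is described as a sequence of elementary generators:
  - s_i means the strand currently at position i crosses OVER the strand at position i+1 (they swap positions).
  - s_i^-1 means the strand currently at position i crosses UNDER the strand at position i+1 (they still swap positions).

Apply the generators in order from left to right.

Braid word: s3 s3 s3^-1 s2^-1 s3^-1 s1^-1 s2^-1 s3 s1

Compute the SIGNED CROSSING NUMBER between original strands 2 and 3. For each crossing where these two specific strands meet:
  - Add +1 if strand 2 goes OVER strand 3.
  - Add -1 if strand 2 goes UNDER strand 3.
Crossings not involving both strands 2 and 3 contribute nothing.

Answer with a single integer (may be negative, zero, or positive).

Answer: -1

Derivation:
Gen 1: crossing 3x4. Both 2&3? no. Sum: 0
Gen 2: crossing 4x3. Both 2&3? no. Sum: 0
Gen 3: crossing 3x4. Both 2&3? no. Sum: 0
Gen 4: crossing 2x4. Both 2&3? no. Sum: 0
Gen 5: 2 under 3. Both 2&3? yes. Contrib: -1. Sum: -1
Gen 6: crossing 1x4. Both 2&3? no. Sum: -1
Gen 7: crossing 1x3. Both 2&3? no. Sum: -1
Gen 8: crossing 1x2. Both 2&3? no. Sum: -1
Gen 9: crossing 4x3. Both 2&3? no. Sum: -1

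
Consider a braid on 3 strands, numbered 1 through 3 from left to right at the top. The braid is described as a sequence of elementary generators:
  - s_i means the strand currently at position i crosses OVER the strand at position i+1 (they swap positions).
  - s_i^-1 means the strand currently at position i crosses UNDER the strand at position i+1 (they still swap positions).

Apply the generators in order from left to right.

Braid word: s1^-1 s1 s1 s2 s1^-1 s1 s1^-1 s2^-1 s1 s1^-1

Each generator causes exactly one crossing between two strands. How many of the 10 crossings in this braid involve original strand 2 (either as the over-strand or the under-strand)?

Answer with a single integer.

Answer: 7

Derivation:
Gen 1: crossing 1x2. Involves strand 2? yes. Count so far: 1
Gen 2: crossing 2x1. Involves strand 2? yes. Count so far: 2
Gen 3: crossing 1x2. Involves strand 2? yes. Count so far: 3
Gen 4: crossing 1x3. Involves strand 2? no. Count so far: 3
Gen 5: crossing 2x3. Involves strand 2? yes. Count so far: 4
Gen 6: crossing 3x2. Involves strand 2? yes. Count so far: 5
Gen 7: crossing 2x3. Involves strand 2? yes. Count so far: 6
Gen 8: crossing 2x1. Involves strand 2? yes. Count so far: 7
Gen 9: crossing 3x1. Involves strand 2? no. Count so far: 7
Gen 10: crossing 1x3. Involves strand 2? no. Count so far: 7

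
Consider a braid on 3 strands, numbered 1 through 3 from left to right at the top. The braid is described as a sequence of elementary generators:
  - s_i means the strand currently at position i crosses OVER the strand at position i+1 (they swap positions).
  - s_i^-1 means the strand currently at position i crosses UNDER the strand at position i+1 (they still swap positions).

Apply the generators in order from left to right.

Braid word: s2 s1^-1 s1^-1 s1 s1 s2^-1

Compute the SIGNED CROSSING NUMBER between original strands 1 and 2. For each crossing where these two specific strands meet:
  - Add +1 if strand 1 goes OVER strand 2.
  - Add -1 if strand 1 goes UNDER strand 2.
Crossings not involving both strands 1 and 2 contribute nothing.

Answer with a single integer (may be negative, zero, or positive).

Gen 1: crossing 2x3. Both 1&2? no. Sum: 0
Gen 2: crossing 1x3. Both 1&2? no. Sum: 0
Gen 3: crossing 3x1. Both 1&2? no. Sum: 0
Gen 4: crossing 1x3. Both 1&2? no. Sum: 0
Gen 5: crossing 3x1. Both 1&2? no. Sum: 0
Gen 6: crossing 3x2. Both 1&2? no. Sum: 0

Answer: 0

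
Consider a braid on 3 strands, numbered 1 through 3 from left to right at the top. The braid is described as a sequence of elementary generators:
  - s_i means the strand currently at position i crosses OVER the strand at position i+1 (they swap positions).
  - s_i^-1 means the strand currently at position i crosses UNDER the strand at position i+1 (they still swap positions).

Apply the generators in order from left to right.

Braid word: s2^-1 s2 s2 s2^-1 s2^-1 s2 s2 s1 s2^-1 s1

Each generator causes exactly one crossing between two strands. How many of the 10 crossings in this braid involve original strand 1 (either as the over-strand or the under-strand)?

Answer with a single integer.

Answer: 2

Derivation:
Gen 1: crossing 2x3. Involves strand 1? no. Count so far: 0
Gen 2: crossing 3x2. Involves strand 1? no. Count so far: 0
Gen 3: crossing 2x3. Involves strand 1? no. Count so far: 0
Gen 4: crossing 3x2. Involves strand 1? no. Count so far: 0
Gen 5: crossing 2x3. Involves strand 1? no. Count so far: 0
Gen 6: crossing 3x2. Involves strand 1? no. Count so far: 0
Gen 7: crossing 2x3. Involves strand 1? no. Count so far: 0
Gen 8: crossing 1x3. Involves strand 1? yes. Count so far: 1
Gen 9: crossing 1x2. Involves strand 1? yes. Count so far: 2
Gen 10: crossing 3x2. Involves strand 1? no. Count so far: 2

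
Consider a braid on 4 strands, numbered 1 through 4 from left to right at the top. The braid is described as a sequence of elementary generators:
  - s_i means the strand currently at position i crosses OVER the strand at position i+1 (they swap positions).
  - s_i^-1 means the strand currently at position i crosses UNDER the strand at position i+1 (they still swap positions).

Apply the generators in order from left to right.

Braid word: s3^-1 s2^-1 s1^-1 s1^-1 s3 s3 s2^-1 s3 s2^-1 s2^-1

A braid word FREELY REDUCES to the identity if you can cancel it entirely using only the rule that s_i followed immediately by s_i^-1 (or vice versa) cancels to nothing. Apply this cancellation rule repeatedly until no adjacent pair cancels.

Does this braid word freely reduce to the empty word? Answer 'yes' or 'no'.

Answer: no

Derivation:
Gen 1 (s3^-1): push. Stack: [s3^-1]
Gen 2 (s2^-1): push. Stack: [s3^-1 s2^-1]
Gen 3 (s1^-1): push. Stack: [s3^-1 s2^-1 s1^-1]
Gen 4 (s1^-1): push. Stack: [s3^-1 s2^-1 s1^-1 s1^-1]
Gen 5 (s3): push. Stack: [s3^-1 s2^-1 s1^-1 s1^-1 s3]
Gen 6 (s3): push. Stack: [s3^-1 s2^-1 s1^-1 s1^-1 s3 s3]
Gen 7 (s2^-1): push. Stack: [s3^-1 s2^-1 s1^-1 s1^-1 s3 s3 s2^-1]
Gen 8 (s3): push. Stack: [s3^-1 s2^-1 s1^-1 s1^-1 s3 s3 s2^-1 s3]
Gen 9 (s2^-1): push. Stack: [s3^-1 s2^-1 s1^-1 s1^-1 s3 s3 s2^-1 s3 s2^-1]
Gen 10 (s2^-1): push. Stack: [s3^-1 s2^-1 s1^-1 s1^-1 s3 s3 s2^-1 s3 s2^-1 s2^-1]
Reduced word: s3^-1 s2^-1 s1^-1 s1^-1 s3 s3 s2^-1 s3 s2^-1 s2^-1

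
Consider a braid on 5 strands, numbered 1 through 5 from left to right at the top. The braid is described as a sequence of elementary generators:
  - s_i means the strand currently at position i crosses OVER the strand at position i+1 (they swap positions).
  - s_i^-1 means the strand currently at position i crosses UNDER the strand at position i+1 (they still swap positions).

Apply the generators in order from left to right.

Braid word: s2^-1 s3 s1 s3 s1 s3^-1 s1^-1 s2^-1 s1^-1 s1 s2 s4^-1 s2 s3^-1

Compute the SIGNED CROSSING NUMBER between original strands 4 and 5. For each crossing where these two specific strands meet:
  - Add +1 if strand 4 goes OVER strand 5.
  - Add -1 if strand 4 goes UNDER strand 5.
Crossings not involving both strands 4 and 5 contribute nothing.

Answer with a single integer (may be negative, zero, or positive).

Answer: 0

Derivation:
Gen 1: crossing 2x3. Both 4&5? no. Sum: 0
Gen 2: crossing 2x4. Both 4&5? no. Sum: 0
Gen 3: crossing 1x3. Both 4&5? no. Sum: 0
Gen 4: crossing 4x2. Both 4&5? no. Sum: 0
Gen 5: crossing 3x1. Both 4&5? no. Sum: 0
Gen 6: crossing 2x4. Both 4&5? no. Sum: 0
Gen 7: crossing 1x3. Both 4&5? no. Sum: 0
Gen 8: crossing 1x4. Both 4&5? no. Sum: 0
Gen 9: crossing 3x4. Both 4&5? no. Sum: 0
Gen 10: crossing 4x3. Both 4&5? no. Sum: 0
Gen 11: crossing 4x1. Both 4&5? no. Sum: 0
Gen 12: crossing 2x5. Both 4&5? no. Sum: 0
Gen 13: crossing 1x4. Both 4&5? no. Sum: 0
Gen 14: crossing 1x5. Both 4&5? no. Sum: 0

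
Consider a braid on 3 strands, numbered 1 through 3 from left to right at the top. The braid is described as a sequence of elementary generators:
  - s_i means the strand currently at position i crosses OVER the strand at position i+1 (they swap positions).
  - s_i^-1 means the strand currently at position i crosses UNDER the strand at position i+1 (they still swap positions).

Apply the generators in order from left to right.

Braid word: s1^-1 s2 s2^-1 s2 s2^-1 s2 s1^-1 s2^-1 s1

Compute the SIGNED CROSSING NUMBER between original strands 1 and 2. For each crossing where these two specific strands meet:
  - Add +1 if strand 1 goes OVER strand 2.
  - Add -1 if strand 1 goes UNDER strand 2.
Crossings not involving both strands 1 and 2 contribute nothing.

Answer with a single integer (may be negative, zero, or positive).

Gen 1: 1 under 2. Both 1&2? yes. Contrib: -1. Sum: -1
Gen 2: crossing 1x3. Both 1&2? no. Sum: -1
Gen 3: crossing 3x1. Both 1&2? no. Sum: -1
Gen 4: crossing 1x3. Both 1&2? no. Sum: -1
Gen 5: crossing 3x1. Both 1&2? no. Sum: -1
Gen 6: crossing 1x3. Both 1&2? no. Sum: -1
Gen 7: crossing 2x3. Both 1&2? no. Sum: -1
Gen 8: 2 under 1. Both 1&2? yes. Contrib: +1. Sum: 0
Gen 9: crossing 3x1. Both 1&2? no. Sum: 0

Answer: 0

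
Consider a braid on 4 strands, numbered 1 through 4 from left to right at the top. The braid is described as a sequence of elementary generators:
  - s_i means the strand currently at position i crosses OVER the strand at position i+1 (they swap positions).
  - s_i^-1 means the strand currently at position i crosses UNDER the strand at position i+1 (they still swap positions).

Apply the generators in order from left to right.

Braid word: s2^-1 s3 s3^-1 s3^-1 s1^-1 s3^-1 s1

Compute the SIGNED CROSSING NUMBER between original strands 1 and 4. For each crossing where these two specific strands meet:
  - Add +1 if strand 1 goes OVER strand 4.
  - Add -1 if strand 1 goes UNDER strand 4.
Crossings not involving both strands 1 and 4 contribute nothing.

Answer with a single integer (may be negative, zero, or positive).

Gen 1: crossing 2x3. Both 1&4? no. Sum: 0
Gen 2: crossing 2x4. Both 1&4? no. Sum: 0
Gen 3: crossing 4x2. Both 1&4? no. Sum: 0
Gen 4: crossing 2x4. Both 1&4? no. Sum: 0
Gen 5: crossing 1x3. Both 1&4? no. Sum: 0
Gen 6: crossing 4x2. Both 1&4? no. Sum: 0
Gen 7: crossing 3x1. Both 1&4? no. Sum: 0

Answer: 0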